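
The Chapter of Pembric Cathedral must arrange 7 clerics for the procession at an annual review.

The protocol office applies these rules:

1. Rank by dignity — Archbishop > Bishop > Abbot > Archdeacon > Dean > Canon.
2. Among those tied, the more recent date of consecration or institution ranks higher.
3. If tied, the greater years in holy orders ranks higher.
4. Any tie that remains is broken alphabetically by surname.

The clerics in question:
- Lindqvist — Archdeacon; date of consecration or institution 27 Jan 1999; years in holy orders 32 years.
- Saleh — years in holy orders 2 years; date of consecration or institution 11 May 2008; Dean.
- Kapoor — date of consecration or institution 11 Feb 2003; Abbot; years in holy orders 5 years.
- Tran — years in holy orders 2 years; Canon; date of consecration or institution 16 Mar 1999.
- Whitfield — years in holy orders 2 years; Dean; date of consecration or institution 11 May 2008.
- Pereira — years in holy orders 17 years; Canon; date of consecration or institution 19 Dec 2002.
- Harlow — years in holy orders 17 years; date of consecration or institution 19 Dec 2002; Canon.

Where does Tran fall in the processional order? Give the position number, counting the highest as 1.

By dignity: Kapoor (Abbot); then Lindqvist (Archdeacon); then Saleh and Whitfield (Dean); then Harlow, Pereira and Tran (Canon).
Saleh and Whitfield both have date of consecration or institution 11 May 2008, so the next rule applies.
Saleh and Whitfield both have years in holy orders 2 years, so the next rule applies.
Among Saleh and Whitfield, alphabetically by surname: Saleh before Whitfield.
Among Harlow, Pereira and Tran, by date of consecration or institution (later first): Harlow and Pereira (19 Dec 2002) before Tran (16 Mar 1999).
Harlow and Pereira both have years in holy orders 17 years, so the next rule applies.
Among Harlow and Pereira, alphabetically by surname: Harlow before Pereira.
Order: Kapoor, Lindqvist, Saleh, Whitfield, Harlow, Pereira, Tran. So position 7.

7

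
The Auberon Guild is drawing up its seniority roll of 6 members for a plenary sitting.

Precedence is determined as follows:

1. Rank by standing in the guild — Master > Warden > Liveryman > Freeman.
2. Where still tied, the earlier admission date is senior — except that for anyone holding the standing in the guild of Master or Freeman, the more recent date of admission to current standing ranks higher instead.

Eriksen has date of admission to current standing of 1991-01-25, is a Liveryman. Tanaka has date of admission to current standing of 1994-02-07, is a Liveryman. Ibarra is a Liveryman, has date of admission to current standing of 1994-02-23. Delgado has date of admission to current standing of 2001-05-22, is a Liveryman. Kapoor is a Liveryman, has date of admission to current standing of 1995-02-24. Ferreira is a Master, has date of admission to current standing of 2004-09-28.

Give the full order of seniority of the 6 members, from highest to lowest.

Ferreira, Eriksen, Tanaka, Ibarra, Kapoor, Delgado

By standing in the guild: Ferreira (Master); then Eriksen, Tanaka, Ibarra, Kapoor and Delgado (Liveryman).
Among Eriksen, Tanaka, Ibarra, Kapoor and Delgado, by date of admission to current standing (earlier first): Eriksen (1991-01-25) before Tanaka (1994-02-07) before Ibarra (1994-02-23) before Kapoor (1995-02-24) before Delgado (2001-05-22).
Full order: Ferreira, Eriksen, Tanaka, Ibarra, Kapoor, Delgado.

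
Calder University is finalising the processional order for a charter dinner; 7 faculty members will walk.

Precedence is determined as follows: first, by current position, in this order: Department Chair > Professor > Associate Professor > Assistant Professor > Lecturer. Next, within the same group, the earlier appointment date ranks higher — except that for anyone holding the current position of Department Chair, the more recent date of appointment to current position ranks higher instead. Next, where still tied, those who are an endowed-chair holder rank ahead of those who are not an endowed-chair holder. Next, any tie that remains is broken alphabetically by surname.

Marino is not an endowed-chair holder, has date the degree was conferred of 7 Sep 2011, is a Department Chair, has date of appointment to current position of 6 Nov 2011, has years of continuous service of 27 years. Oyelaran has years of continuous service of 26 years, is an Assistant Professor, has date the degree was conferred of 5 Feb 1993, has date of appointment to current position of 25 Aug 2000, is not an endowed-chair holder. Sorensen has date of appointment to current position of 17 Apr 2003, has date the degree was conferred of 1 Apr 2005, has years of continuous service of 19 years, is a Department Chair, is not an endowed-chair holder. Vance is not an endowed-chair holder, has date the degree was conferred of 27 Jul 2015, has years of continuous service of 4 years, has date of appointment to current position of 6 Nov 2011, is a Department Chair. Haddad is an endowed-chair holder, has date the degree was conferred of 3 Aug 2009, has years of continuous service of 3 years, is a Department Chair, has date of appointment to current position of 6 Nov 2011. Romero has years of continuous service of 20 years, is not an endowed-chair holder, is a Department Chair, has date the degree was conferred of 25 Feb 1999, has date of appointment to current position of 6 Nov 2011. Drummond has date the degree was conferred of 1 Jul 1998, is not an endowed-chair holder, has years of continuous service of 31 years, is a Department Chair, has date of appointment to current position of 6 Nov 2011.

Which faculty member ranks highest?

By current position: Haddad, Drummond, Marino, Romero, Vance and Sorensen (Department Chair); then Oyelaran (Assistant Professor).
Among Haddad, Drummond, Marino, Romero, Vance and Sorensen, by date of appointment to current position (later first) (reversed rule for this group): Haddad, Drummond, Marino, Romero and Vance (6 Nov 2011) before Sorensen (17 Apr 2003).
Among Haddad, Drummond, Marino, Romero and Vance, an endowed-chair holder before not an endowed-chair holder: Haddad (an endowed-chair holder) before Drummond, Marino, Romero and Vance (not an endowed-chair holder).
Among Drummond, Marino, Romero and Vance, alphabetically by surname: Drummond before Marino before Romero before Vance.
Order: Haddad, Drummond, Marino, Romero, Vance, Sorensen, Oyelaran.

Haddad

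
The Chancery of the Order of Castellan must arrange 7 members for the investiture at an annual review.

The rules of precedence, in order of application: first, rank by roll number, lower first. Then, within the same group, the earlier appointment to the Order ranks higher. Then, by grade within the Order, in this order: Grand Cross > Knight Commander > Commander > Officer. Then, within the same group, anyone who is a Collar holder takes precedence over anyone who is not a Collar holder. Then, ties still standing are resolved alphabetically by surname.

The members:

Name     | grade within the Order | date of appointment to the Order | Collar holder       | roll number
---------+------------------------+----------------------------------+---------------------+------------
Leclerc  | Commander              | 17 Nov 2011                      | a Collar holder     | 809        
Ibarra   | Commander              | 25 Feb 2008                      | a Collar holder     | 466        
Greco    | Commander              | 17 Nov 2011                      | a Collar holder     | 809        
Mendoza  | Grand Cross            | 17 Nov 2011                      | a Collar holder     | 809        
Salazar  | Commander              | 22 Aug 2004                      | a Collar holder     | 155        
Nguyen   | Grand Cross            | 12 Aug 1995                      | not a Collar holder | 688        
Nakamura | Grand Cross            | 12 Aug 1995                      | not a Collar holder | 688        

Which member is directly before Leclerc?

Greco

By roll number (lower first): Salazar (155); then Ibarra (466); then Nakamura and Nguyen (both 688); then Mendoza, Greco and Leclerc (each 809).
Nakamura and Nguyen both have date of appointment to the Order 12 Aug 1995, so the next rule applies.
Nakamura and Nguyen are each Grand Cross, so the next rule applies.
Nakamura and Nguyen are each not a Collar holder, so the next rule applies.
Among Nakamura and Nguyen, alphabetically by surname: Nakamura before Nguyen.
Mendoza, Greco and Leclerc all have date of appointment to the Order 17 Nov 2011, so the next rule applies.
Among Mendoza, Greco and Leclerc, by grade within the Order: Mendoza (Grand Cross) before Greco and Leclerc (Commander).
Greco and Leclerc are each a Collar holder, so the next rule applies.
Among Greco and Leclerc, alphabetically by surname: Greco before Leclerc.
Order: Salazar, Ibarra, Nakamura, Nguyen, Mendoza, Greco, Leclerc.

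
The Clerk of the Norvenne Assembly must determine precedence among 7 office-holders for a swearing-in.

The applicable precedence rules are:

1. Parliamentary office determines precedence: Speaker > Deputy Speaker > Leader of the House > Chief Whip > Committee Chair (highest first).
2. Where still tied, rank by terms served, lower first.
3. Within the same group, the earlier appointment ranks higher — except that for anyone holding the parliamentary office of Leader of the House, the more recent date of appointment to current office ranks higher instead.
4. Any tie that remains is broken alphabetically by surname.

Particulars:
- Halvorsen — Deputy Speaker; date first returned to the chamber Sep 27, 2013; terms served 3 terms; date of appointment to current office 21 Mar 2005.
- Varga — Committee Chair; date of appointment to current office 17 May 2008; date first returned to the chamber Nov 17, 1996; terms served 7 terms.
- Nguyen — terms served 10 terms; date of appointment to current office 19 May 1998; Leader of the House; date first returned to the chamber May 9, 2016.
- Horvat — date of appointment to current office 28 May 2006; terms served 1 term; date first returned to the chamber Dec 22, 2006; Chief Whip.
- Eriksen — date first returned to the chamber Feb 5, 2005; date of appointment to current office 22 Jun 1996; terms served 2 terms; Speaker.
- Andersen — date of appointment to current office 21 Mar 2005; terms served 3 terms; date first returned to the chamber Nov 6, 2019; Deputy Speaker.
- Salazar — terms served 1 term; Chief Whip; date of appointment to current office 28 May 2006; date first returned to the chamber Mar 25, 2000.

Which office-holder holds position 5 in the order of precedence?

Horvat

By parliamentary office: Eriksen (Speaker); then Andersen and Halvorsen (Deputy Speaker); then Nguyen (Leader of the House); then Horvat and Salazar (Chief Whip); then Varga (Committee Chair).
Andersen and Halvorsen both have terms served 3 terms, so the next rule applies.
Andersen and Halvorsen both have date of appointment to current office 21 Mar 2005, so the next rule applies.
Among Andersen and Halvorsen, alphabetically by surname: Andersen before Halvorsen.
Horvat and Salazar both have terms served 1 term, so the next rule applies.
Horvat and Salazar both have date of appointment to current office 28 May 2006, so the next rule applies.
Among Horvat and Salazar, alphabetically by surname: Horvat before Salazar.
Order: Eriksen, Andersen, Halvorsen, Nguyen, Horvat, Salazar, Varga.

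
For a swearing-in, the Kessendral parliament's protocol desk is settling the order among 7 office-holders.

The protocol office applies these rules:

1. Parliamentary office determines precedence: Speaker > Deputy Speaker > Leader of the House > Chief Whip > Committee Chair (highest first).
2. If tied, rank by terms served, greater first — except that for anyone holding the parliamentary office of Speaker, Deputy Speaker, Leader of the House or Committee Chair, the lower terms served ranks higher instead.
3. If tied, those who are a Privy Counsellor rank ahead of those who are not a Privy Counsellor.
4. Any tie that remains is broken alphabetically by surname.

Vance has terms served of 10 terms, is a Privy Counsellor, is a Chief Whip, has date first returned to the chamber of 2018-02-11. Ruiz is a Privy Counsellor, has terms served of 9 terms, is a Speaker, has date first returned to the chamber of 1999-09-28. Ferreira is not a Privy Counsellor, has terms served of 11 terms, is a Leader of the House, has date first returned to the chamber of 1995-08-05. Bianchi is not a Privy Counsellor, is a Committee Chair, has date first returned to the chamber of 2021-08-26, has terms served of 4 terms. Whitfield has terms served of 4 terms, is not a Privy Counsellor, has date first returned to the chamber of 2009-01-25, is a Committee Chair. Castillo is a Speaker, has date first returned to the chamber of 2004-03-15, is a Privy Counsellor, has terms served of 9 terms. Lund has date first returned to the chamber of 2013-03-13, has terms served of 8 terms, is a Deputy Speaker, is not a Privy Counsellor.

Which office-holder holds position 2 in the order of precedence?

By parliamentary office: Castillo and Ruiz (Speaker); then Lund (Deputy Speaker); then Ferreira (Leader of the House); then Vance (Chief Whip); then Bianchi and Whitfield (Committee Chair).
Castillo and Ruiz both have terms served 9 terms, so the next rule applies.
Castillo and Ruiz are each a Privy Counsellor, so the next rule applies.
Among Castillo and Ruiz, alphabetically by surname: Castillo before Ruiz.
Bianchi and Whitfield both have terms served 4 terms, so the next rule applies.
Bianchi and Whitfield are each not a Privy Counsellor, so the next rule applies.
Among Bianchi and Whitfield, alphabetically by surname: Bianchi before Whitfield.
Order: Castillo, Ruiz, Lund, Ferreira, Vance, Bianchi, Whitfield.

Ruiz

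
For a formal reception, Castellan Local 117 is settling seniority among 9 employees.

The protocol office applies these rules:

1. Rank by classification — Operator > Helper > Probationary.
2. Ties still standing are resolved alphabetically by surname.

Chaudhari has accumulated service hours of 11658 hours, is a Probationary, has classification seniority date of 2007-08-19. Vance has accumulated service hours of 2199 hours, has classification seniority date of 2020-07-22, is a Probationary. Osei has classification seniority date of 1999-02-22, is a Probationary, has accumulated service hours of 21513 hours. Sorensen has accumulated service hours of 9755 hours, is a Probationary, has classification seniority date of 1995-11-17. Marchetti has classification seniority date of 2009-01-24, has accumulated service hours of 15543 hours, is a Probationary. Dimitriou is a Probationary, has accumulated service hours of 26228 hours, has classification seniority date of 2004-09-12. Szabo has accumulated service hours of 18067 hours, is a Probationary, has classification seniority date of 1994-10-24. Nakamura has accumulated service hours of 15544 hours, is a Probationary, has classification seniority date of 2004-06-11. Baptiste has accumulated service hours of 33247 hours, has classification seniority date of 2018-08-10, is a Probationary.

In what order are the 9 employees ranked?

By classification: Baptiste, Chaudhari, Dimitriou, Marchetti, Nakamura, Osei, Sorensen, Szabo and Vance (Probationary).
Among Baptiste, Chaudhari, Dimitriou, Marchetti, Nakamura, Osei, Sorensen, Szabo and Vance, alphabetically by surname: Baptiste before Chaudhari before Dimitriou before Marchetti before Nakamura before Osei before Sorensen before Szabo before Vance.
Full order: Baptiste, Chaudhari, Dimitriou, Marchetti, Nakamura, Osei, Sorensen, Szabo, Vance.

Baptiste, Chaudhari, Dimitriou, Marchetti, Nakamura, Osei, Sorensen, Szabo, Vance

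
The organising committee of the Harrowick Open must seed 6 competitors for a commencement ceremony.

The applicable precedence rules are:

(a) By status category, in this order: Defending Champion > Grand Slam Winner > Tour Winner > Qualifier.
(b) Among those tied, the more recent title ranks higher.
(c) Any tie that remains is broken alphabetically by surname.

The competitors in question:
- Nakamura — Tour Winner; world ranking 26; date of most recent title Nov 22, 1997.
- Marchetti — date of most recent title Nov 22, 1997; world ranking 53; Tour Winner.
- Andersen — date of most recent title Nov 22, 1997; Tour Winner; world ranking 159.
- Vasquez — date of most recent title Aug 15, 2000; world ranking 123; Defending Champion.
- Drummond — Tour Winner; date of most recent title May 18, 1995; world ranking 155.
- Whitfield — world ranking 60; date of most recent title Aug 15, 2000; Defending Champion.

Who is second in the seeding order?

By status category: Vasquez and Whitfield (Defending Champion); then Andersen, Marchetti, Nakamura and Drummond (Tour Winner).
Vasquez and Whitfield both have date of most recent title Aug 15, 2000, so the next rule applies.
Among Vasquez and Whitfield, alphabetically by surname: Vasquez before Whitfield.
Among Andersen, Marchetti, Nakamura and Drummond, by date of most recent title (later first): Andersen, Marchetti and Nakamura (Nov 22, 1997) before Drummond (May 18, 1995).
Among Andersen, Marchetti and Nakamura, alphabetically by surname: Andersen before Marchetti before Nakamura.
Order: Vasquez, Whitfield, Andersen, Marchetti, Nakamura, Drummond.

Whitfield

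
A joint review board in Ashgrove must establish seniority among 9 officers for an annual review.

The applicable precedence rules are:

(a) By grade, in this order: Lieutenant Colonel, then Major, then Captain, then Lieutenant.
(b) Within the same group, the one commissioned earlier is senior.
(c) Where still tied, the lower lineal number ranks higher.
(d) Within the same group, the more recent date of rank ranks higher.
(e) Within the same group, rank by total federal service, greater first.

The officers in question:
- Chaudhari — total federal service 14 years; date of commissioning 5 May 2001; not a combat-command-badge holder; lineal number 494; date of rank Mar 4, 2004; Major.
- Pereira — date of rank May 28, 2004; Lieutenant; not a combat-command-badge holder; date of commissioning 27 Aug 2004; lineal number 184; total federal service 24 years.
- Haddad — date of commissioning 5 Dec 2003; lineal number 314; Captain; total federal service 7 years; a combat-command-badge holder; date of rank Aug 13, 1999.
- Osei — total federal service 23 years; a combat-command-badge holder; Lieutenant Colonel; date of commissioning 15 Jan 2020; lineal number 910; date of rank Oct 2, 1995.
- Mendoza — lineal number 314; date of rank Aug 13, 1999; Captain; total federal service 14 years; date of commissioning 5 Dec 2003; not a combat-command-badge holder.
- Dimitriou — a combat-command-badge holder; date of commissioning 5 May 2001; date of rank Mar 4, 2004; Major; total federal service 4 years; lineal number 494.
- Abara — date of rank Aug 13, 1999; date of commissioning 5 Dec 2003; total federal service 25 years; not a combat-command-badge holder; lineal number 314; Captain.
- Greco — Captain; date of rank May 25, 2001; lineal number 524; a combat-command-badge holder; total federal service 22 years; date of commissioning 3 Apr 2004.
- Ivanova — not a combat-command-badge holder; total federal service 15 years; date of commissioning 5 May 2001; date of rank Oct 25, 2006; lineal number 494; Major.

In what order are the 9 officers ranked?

Osei, Ivanova, Chaudhari, Dimitriou, Abara, Mendoza, Haddad, Greco, Pereira

By grade: Osei (Lieutenant Colonel); then Ivanova, Chaudhari and Dimitriou (Major); then Abara, Mendoza, Haddad and Greco (Captain); then Pereira (Lieutenant).
Ivanova, Chaudhari and Dimitriou all have date of commissioning 5 May 2001, so the next rule applies.
Ivanova, Chaudhari and Dimitriou all have lineal number 494, so the next rule applies.
Among Ivanova, Chaudhari and Dimitriou, by date of rank (later first): Ivanova (Oct 25, 2006) before Chaudhari and Dimitriou (Mar 4, 2004).
Among Chaudhari and Dimitriou, by total federal service (higher first): Chaudhari (14 years) before Dimitriou (4 years).
Among Abara, Mendoza, Haddad and Greco, by date of commissioning (earlier first): Abara, Mendoza and Haddad (5 Dec 2003) before Greco (3 Apr 2004).
Abara, Mendoza and Haddad all have lineal number 314, so the next rule applies.
Abara, Mendoza and Haddad all have date of rank Aug 13, 1999, so the next rule applies.
Among Abara, Mendoza and Haddad, by total federal service (higher first): Abara (25 years) before Mendoza (14 years) before Haddad (7 years).
Full order: Osei, Ivanova, Chaudhari, Dimitriou, Abara, Mendoza, Haddad, Greco, Pereira.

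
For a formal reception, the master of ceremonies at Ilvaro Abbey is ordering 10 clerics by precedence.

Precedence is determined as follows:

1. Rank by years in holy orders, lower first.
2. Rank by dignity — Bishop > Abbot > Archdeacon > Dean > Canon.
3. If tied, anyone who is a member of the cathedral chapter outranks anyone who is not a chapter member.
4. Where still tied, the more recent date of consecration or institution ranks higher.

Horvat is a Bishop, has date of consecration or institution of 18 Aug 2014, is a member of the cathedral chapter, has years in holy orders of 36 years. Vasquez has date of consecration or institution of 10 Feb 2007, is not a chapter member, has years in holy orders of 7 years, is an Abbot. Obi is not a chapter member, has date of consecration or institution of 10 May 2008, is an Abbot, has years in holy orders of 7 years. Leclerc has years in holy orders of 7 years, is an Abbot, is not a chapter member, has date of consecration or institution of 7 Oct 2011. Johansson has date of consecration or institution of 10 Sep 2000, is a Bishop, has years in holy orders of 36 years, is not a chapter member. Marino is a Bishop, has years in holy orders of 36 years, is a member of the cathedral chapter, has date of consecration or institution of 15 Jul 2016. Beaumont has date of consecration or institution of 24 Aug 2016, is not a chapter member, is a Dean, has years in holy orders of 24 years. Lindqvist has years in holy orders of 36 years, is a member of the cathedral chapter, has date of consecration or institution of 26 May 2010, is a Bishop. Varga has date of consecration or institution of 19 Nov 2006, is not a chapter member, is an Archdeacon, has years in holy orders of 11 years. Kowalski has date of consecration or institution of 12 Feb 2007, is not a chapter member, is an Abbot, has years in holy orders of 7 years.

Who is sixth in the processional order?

Beaumont

By years in holy orders (lower first): Leclerc, Obi, Kowalski and Vasquez (each 7 years); then Varga (11 years); then Beaumont (24 years); then Marino, Horvat, Lindqvist and Johansson (each 36 years).
Leclerc, Obi, Kowalski and Vasquez are each Abbot, so the next rule applies.
Leclerc, Obi, Kowalski and Vasquez are each not a chapter member, so the next rule applies.
Among Leclerc, Obi, Kowalski and Vasquez, by date of consecration or institution (later first): Leclerc (7 Oct 2011) before Obi (10 May 2008) before Kowalski (12 Feb 2007) before Vasquez (10 Feb 2007).
Marino, Horvat, Lindqvist and Johansson are each Bishop, so the next rule applies.
Among Marino, Horvat, Lindqvist and Johansson, a member of the cathedral chapter before not a chapter member: Marino, Horvat and Lindqvist (a member of the cathedral chapter) before Johansson (not a chapter member).
Among Marino, Horvat and Lindqvist, by date of consecration or institution (later first): Marino (15 Jul 2016) before Horvat (18 Aug 2014) before Lindqvist (26 May 2010).
Order: Leclerc, Obi, Kowalski, Vasquez, Varga, Beaumont, Marino, Horvat, Lindqvist, Johansson.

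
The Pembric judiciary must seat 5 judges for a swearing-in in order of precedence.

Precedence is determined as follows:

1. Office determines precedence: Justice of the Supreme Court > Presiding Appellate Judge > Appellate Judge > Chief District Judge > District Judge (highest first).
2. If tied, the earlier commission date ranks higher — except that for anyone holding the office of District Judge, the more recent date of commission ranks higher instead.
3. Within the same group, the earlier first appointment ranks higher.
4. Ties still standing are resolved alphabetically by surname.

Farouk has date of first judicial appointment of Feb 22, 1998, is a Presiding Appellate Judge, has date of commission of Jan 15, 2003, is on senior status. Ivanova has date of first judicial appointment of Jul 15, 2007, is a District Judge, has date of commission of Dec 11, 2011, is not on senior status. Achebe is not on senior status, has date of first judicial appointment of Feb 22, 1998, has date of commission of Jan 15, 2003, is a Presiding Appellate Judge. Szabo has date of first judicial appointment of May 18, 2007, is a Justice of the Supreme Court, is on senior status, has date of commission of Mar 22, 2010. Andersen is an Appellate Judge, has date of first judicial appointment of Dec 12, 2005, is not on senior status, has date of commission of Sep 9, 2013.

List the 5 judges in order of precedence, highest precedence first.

By office: Szabo (Justice of the Supreme Court); then Achebe and Farouk (Presiding Appellate Judge); then Andersen (Appellate Judge); then Ivanova (District Judge).
Achebe and Farouk both have date of commission Jan 15, 2003, so the next rule applies.
Achebe and Farouk both have date of first judicial appointment Feb 22, 1998, so the next rule applies.
Among Achebe and Farouk, alphabetically by surname: Achebe before Farouk.
Full order: Szabo, Achebe, Farouk, Andersen, Ivanova.

Szabo, Achebe, Farouk, Andersen, Ivanova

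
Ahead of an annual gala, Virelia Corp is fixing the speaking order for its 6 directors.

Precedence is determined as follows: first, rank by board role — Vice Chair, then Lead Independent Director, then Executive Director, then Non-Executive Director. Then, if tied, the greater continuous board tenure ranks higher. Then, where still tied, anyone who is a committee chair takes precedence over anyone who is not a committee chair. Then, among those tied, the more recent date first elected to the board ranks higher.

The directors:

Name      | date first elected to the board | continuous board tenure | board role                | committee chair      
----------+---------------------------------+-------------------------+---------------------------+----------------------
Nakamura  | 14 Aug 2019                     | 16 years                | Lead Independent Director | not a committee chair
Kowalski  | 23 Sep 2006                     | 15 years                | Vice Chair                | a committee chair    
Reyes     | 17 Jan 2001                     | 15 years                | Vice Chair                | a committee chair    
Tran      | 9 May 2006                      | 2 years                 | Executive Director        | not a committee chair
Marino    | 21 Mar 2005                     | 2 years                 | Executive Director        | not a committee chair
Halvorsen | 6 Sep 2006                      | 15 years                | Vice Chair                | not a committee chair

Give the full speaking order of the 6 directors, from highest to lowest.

By board role: Kowalski, Reyes and Halvorsen (Vice Chair); then Nakamura (Lead Independent Director); then Tran and Marino (Executive Director).
Kowalski, Reyes and Halvorsen all have continuous board tenure 15 years, so the next rule applies.
Among Kowalski, Reyes and Halvorsen, a committee chair before not a committee chair: Kowalski and Reyes (a committee chair) before Halvorsen (not a committee chair).
Among Kowalski and Reyes, by date first elected to the board (later first): Kowalski (23 Sep 2006) before Reyes (17 Jan 2001).
Tran and Marino both have continuous board tenure 2 years, so the next rule applies.
Tran and Marino are each not a committee chair, so the next rule applies.
Among Tran and Marino, by date first elected to the board (later first): Tran (9 May 2006) before Marino (21 Mar 2005).
Full order: Kowalski, Reyes, Halvorsen, Nakamura, Tran, Marino.

Kowalski, Reyes, Halvorsen, Nakamura, Tran, Marino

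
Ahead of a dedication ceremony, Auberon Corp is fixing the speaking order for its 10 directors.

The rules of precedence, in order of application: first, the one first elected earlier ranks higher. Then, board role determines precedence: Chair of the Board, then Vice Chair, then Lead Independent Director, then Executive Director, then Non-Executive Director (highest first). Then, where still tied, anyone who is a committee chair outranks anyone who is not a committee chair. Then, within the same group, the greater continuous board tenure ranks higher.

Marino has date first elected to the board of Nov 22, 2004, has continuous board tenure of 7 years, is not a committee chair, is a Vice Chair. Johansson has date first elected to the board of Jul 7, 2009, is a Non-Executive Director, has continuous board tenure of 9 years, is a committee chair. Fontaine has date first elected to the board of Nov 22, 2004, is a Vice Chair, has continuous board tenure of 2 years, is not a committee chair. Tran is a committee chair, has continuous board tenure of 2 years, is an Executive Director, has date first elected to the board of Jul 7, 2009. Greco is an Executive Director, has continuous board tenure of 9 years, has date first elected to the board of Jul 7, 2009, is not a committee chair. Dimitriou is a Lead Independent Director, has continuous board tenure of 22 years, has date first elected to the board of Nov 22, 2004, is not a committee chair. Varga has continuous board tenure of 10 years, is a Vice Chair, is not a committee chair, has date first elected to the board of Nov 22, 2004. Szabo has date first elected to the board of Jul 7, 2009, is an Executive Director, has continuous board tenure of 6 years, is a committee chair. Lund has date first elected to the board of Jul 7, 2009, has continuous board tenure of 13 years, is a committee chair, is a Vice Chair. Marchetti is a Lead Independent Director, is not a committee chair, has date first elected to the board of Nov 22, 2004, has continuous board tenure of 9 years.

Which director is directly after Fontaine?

By date first elected to the board (earlier first): Varga, Marino, Fontaine, Dimitriou and Marchetti (each Nov 22, 2004); then Lund, Szabo, Tran, Greco and Johansson (each Jul 7, 2009).
Among Varga, Marino, Fontaine, Dimitriou and Marchetti, by board role: Varga, Marino and Fontaine (Vice Chair) before Dimitriou and Marchetti (Lead Independent Director).
Varga, Marino and Fontaine are each not a committee chair, so the next rule applies.
Among Varga, Marino and Fontaine, by continuous board tenure (higher first): Varga (10 years) before Marino (7 years) before Fontaine (2 years).
Dimitriou and Marchetti are each not a committee chair, so the next rule applies.
Among Dimitriou and Marchetti, by continuous board tenure (higher first): Dimitriou (22 years) before Marchetti (9 years).
Among Lund, Szabo, Tran, Greco and Johansson, by board role: Lund (Vice Chair) before Szabo, Tran and Greco (Executive Director) before Johansson (Non-Executive Director).
Among Szabo, Tran and Greco, a committee chair before not a committee chair: Szabo and Tran (a committee chair) before Greco (not a committee chair).
Among Szabo and Tran, by continuous board tenure (higher first): Szabo (6 years) before Tran (2 years).
Order: Varga, Marino, Fontaine, Dimitriou, Marchetti, Lund, Szabo, Tran, Greco, Johansson.

Dimitriou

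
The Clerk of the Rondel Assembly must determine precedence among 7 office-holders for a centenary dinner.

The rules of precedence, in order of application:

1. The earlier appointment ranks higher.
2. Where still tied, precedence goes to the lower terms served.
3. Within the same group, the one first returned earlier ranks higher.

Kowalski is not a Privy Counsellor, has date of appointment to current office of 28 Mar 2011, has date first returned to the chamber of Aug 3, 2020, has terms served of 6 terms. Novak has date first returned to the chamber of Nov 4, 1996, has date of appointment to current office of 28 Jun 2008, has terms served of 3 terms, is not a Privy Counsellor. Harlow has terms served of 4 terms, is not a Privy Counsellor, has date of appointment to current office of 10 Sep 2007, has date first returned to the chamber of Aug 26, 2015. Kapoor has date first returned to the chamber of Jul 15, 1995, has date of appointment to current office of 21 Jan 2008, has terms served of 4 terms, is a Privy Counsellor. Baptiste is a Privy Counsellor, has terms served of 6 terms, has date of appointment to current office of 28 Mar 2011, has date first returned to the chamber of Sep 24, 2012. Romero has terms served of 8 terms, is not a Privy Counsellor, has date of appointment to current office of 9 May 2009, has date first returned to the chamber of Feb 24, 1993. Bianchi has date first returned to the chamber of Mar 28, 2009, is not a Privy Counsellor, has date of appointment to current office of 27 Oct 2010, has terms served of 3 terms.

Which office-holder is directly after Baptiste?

Kowalski

By date of appointment to current office (earlier first): Harlow (10 Sep 2007); then Kapoor (21 Jan 2008); then Novak (28 Jun 2008); then Romero (9 May 2009); then Bianchi (27 Oct 2010); then Baptiste and Kowalski (both 28 Mar 2011).
Baptiste and Kowalski both have terms served 6 terms, so the next rule applies.
Among Baptiste and Kowalski, by date first returned to the chamber (earlier first): Baptiste (Sep 24, 2012) before Kowalski (Aug 3, 2020).
Order: Harlow, Kapoor, Novak, Romero, Bianchi, Baptiste, Kowalski.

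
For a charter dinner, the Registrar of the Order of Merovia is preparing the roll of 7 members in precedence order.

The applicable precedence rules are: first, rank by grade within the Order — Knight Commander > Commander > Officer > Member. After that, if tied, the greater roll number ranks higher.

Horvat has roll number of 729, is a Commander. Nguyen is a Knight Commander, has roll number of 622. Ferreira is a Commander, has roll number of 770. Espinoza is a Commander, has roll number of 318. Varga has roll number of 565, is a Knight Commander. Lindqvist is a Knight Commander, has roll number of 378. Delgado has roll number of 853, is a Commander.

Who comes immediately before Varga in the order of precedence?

By grade within the Order: Nguyen, Varga and Lindqvist (Knight Commander); then Delgado, Ferreira, Horvat and Espinoza (Commander).
Among Nguyen, Varga and Lindqvist, by roll number (higher first): Nguyen (622) before Varga (565) before Lindqvist (378).
Among Delgado, Ferreira, Horvat and Espinoza, by roll number (higher first): Delgado (853) before Ferreira (770) before Horvat (729) before Espinoza (318).
Order: Nguyen, Varga, Lindqvist, Delgado, Ferreira, Horvat, Espinoza.

Nguyen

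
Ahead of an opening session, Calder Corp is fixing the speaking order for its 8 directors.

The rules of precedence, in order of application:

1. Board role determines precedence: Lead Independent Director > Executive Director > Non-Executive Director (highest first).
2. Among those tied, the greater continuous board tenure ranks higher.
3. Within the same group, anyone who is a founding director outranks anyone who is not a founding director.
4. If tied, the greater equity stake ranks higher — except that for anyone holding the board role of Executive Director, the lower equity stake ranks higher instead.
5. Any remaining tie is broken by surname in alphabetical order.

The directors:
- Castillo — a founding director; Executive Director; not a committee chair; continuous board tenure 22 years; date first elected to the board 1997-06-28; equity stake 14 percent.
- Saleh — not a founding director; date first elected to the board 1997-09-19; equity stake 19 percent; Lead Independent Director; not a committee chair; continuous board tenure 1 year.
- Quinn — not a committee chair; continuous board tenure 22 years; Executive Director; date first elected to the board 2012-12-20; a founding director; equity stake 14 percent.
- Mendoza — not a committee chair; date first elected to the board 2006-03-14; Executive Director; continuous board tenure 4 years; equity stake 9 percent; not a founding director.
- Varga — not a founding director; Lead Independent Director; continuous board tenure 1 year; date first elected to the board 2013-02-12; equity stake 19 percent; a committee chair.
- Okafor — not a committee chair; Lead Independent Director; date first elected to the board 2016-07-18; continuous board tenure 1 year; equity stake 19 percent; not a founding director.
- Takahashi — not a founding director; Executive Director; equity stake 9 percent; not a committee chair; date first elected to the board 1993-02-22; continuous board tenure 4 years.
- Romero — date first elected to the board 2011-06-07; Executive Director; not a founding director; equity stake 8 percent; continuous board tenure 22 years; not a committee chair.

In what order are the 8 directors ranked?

Okafor, Saleh, Varga, Castillo, Quinn, Romero, Mendoza, Takahashi

By board role: Okafor, Saleh and Varga (Lead Independent Director); then Castillo, Quinn, Romero, Mendoza and Takahashi (Executive Director).
Okafor, Saleh and Varga all have continuous board tenure 1 year, so the next rule applies.
Okafor, Saleh and Varga are each not a founding director, so the next rule applies.
Okafor, Saleh and Varga all have equity stake 19 percent, so the next rule applies.
Among Okafor, Saleh and Varga, alphabetically by surname: Okafor before Saleh before Varga.
Among Castillo, Quinn, Romero, Mendoza and Takahashi, by continuous board tenure (higher first): Castillo, Quinn and Romero (22 years) before Mendoza and Takahashi (4 years).
Among Castillo, Quinn and Romero, a founding director before not a founding director: Castillo and Quinn (a founding director) before Romero (not a founding director).
Castillo and Quinn both have equity stake 14 percent, so the next rule applies.
Among Castillo and Quinn, alphabetically by surname: Castillo before Quinn.
Mendoza and Takahashi are each not a founding director, so the next rule applies.
Mendoza and Takahashi both have equity stake 9 percent, so the next rule applies.
Among Mendoza and Takahashi, alphabetically by surname: Mendoza before Takahashi.
Full order: Okafor, Saleh, Varga, Castillo, Quinn, Romero, Mendoza, Takahashi.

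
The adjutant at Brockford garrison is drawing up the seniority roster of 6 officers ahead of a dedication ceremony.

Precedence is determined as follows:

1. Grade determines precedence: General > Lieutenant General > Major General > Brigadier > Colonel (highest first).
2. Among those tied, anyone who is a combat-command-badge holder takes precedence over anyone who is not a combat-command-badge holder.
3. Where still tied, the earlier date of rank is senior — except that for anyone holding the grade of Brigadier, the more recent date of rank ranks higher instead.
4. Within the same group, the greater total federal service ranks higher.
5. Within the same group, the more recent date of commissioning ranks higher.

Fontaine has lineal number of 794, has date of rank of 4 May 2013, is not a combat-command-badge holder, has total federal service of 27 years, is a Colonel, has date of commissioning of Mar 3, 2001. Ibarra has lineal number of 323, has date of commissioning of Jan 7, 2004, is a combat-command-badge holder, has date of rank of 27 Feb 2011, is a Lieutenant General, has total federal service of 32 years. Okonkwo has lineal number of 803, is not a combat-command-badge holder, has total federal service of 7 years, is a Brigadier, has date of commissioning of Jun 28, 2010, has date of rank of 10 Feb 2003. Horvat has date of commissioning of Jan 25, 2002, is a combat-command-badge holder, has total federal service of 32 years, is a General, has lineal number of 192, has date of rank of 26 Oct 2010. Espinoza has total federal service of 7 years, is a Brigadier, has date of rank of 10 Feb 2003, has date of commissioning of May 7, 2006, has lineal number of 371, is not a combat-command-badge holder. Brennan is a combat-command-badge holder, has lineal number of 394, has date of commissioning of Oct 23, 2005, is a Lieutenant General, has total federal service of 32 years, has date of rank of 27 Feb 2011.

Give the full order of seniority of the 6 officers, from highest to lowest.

By grade: Horvat (General); then Brennan and Ibarra (Lieutenant General); then Okonkwo and Espinoza (Brigadier); then Fontaine (Colonel).
Brennan and Ibarra are each a combat-command-badge holder, so the next rule applies.
Brennan and Ibarra both have date of rank 27 Feb 2011, so the next rule applies.
Brennan and Ibarra both have total federal service 32 years, so the next rule applies.
Among Brennan and Ibarra, by date of commissioning (later first): Brennan (Oct 23, 2005) before Ibarra (Jan 7, 2004).
Okonkwo and Espinoza are each not a combat-command-badge holder, so the next rule applies.
Okonkwo and Espinoza both have date of rank 10 Feb 2003, so the next rule applies.
Okonkwo and Espinoza both have total federal service 7 years, so the next rule applies.
Among Okonkwo and Espinoza, by date of commissioning (later first): Okonkwo (Jun 28, 2010) before Espinoza (May 7, 2006).
Full order: Horvat, Brennan, Ibarra, Okonkwo, Espinoza, Fontaine.

Horvat, Brennan, Ibarra, Okonkwo, Espinoza, Fontaine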